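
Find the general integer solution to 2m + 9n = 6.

Step 1: Compute gcd(2, 9) = 1.
Since 1 divides 6, solutions exist.

Step 2: Find a particular solution using extended Euclidean algorithm.
We get m₀ = -24, n₀ = 6.
Check: 2*-24 + 9*6 = 6 = 6 ✓

Step 3: Write the general solution.
m = -24 + (9/1)t = -24 + 9t
n = 6 - (2/1)t = 6 - 2t
for any integer t.

m = -24 + 9t, n = 6 - 2t for integer t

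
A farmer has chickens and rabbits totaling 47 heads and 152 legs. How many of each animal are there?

Let c = chickens, r = rabbits.
Heads: c + r = 47
Legs: 2c + 4r = 152
From the first equation, c = 47 - r. Substitute:
2(47 - r) + 4r = 152
94 + 2r = 152
r = (152 - 94)/2 = 29
c = 47 - 29 = 18

Chickens: 18, Rabbits: 29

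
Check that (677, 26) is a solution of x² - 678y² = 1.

Compute x² = 677² = 458329
Compute 678y² = 678·26² = 678·676 = 458328
x² - 678y² = 458329 - 458328 = 1
Since this equals 1, (677, 26) is a solution.

Yes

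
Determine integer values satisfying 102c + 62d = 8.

Step 1: Check solvability.
gcd(102, 62) = 2
Since 2 divides 8, solutions exist.

Step 2: Apply extended Euclidean algorithm to find gcd.
We find integers such that 102*x0 + 62*y0 = 2

Step 3: Scale the particular solution.
Multiply by 8/2 = 4:
c = 56, d = -92

Step 4: Verify.
102*(56) + 62*(-92) = 8 = 8 ✓

c = 56, d = -92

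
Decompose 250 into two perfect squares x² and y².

We need to find integers x, y > 0 such that x² + y² = 250.
Trying x = 5: y² = 250 - 5² = 250 - 25 = 225
y = 15
Check: 5² + 15² = 25 + 225 = 250 ✓

250 = 5² + 15²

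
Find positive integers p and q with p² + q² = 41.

We need to find integers p, q > 0 such that p² + q² = 41.
Trying p = 4: q² = 41 - 4² = 41 - 16 = 25
q = 5
Check: 4² + 5² = 16 + 25 = 41 ✓

41 = 4² + 5²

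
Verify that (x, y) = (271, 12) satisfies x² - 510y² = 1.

Compute x² = 271² = 73441
Compute 510y² = 510·12² = 510·144 = 73440
x² - 510y² = 73441 - 73440 = 1
Since this equals 1, (271, 12) is a solution.

Yes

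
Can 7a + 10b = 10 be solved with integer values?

Step 1: Compute gcd(7, 10).
gcd(7, 10) = 1

Step 2: Check divisibility.
Does 1 divide 10? 10 = 1 x 10, so yes.

By the theorem on linear Diophantine equations, 7a + 10b = 10 has integer solutions if and only if gcd(7, 10) divides 10. Since 1 | 10, solutions exist.

Yes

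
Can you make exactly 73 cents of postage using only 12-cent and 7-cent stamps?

We need non-negative x, y with 12x + 7y = 73.
gcd(12, 7) = 1 divides 73, so integer solutions exist.
Search for a non-negative one: x = 2 gives 7y = 73 - 24 = 49, so y = 7.
Check: 12·2 + 7·7 = 73 ✓

Yes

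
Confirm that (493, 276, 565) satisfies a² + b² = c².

Compute a² + b² = 493² + 276² = 243049 + 76176 = 319225
Compute c² = 565² = 319225
Since 319225 = 319225, confirmed.

Yes, it is a Pythagorean triple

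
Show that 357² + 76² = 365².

Compute a² + b² = 357² + 76² = 127449 + 5776 = 133225
Compute c² = 365² = 133225
Since 133225 = 133225, confirmed.

Yes, it is a Pythagorean triple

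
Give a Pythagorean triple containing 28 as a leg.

We need the other leg and hypotenuse such that 28² + x² = c².
Take x = 195, c = 197: 28² + 195² = 784 + 38025 = 38809 = 197² ✓
Triple: (195, 28, 197)

(195, 28, 197)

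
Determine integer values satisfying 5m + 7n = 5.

Step 1: Check solvability.
gcd(5, 7) = 1
Since 1 divides 5, solutions exist.

Step 2: Apply extended Euclidean algorithm to find gcd.
We find integers such that 5*x0 + 7*y0 = 1

Step 3: Scale the particular solution.
Multiply by 5/1 = 5:
m = 15, n = -10

Step 4: Verify.
5*(15) + 7*(-10) = 5 = 5 ✓

m = 15, n = -10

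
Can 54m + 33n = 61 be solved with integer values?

Step 1: Compute gcd(54, 33).
gcd(54, 33) = 3

Step 2: Check divisibility.
Does 3 divide 61? 61 = 3 x 20 + 1, so no.

By the theorem on linear Diophantine equations, 54m + 33n = 61 has integer solutions if and only if gcd(54, 33) divides 61. Since 3 does not divide 61, no solutions exist.

No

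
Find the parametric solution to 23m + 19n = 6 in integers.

Step 1: Compute gcd(23, 19) = 1.
Since 1 divides 6, solutions exist.

Step 2: Find a particular solution using extended Euclidean algorithm.
We get m₀ = 30, n₀ = -36.
Check: 23*30 + 19*-36 = 6 = 6 ✓

Step 3: Write the general solution.
m = 30 + (19/1)t = 30 + 19t
n = -36 - (23/1)t = -36 - 23t
for any integer t.

m = 30 + 19t, n = -36 - 23t for integer t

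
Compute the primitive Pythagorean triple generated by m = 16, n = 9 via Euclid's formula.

a = m² - n² = 16² - 9² = 256 - 81 = 175
b = 2mn = 2·16·9 = 288
c = m² + n² = 256 + 81 = 337
Verify: 175² + 288² = 30625 + 82944 = 113569 = 337² ✓

(175, 288, 337)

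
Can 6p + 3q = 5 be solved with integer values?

Step 1: Compute gcd(6, 3).
gcd(6, 3) = 3

Step 2: Check divisibility.
Does 3 divide 5? 5 = 3 x 1 + 2, so no.

By the theorem on linear Diophantine equations, 6p + 3q = 5 has integer solutions if and only if gcd(6, 3) divides 5. Since 3 does not divide 5, no solutions exist.

No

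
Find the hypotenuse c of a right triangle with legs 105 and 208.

c² = a² + b² = 105² + 208² = 11025 + 43264 = 54289
c = 233

233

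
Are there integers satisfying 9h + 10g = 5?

Step 1: Compute gcd(9, 10).
gcd(9, 10) = 1

Step 2: Check divisibility.
Does 1 divide 5? 5 = 1 x 5, so yes.

By the theorem on linear Diophantine equations, 9h + 10g = 5 has integer solutions if and only if gcd(9, 10) divides 5. Since 1 | 5, solutions exist.

Yes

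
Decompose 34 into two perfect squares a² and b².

We need to find integers a, b > 0 such that a² + b² = 34.
Trying a = 3: b² = 34 - 3² = 34 - 9 = 25
b = 5
Check: 3² + 5² = 9 + 25 = 34 ✓

34 = 3² + 5²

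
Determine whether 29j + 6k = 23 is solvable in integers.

Step 1: Compute gcd(29, 6).
gcd(29, 6) = 1

Step 2: Check divisibility.
Does 1 divide 23? 23 = 1 x 23, so yes.

By the theorem on linear Diophantine equations, 29j + 6k = 23 has integer solutions if and only if gcd(29, 6) divides 23. Since 1 | 23, solutions exist.

Yes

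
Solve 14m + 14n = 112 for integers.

Step 1: Check solvability.
gcd(14, 14) = 14
Since 14 divides 112, solutions exist.

Step 2: Apply extended Euclidean algorithm to find gcd.
We find integers such that 14*x0 + 14*y0 = 14

Step 3: Scale the particular solution.
Multiply by 112/14 = 8:
m = 0, n = 8

Step 4: Verify.
14*(0) + 14*(8) = 112 = 112 ✓

m = 0, n = 8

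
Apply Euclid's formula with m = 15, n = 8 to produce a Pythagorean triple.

a = m² - n² = 15² - 8² = 225 - 64 = 161
b = 2mn = 2·15·8 = 240
c = m² + n² = 225 + 64 = 289
Verify: 161² + 240² = 25921 + 57600 = 83521 = 289² ✓

(161, 240, 289)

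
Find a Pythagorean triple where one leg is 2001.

We need the other leg and hypotenuse such that 2001² + x² = c².
Take x = 468, c = 2055: 2001² + 468² = 4004001 + 219024 = 4223025 = 2055² ✓
Triple: (2001, 468, 2055)

(2001, 468, 2055)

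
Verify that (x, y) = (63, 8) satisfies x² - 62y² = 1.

Compute x² = 63² = 3969
Compute 62y² = 62·8² = 62·64 = 3968
x² - 62y² = 3969 - 3968 = 1
Since this equals 1, (63, 8) is a solution.

Yes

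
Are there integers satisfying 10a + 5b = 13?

Step 1: Compute gcd(10, 5).
gcd(10, 5) = 5

Step 2: Check divisibility.
Does 5 divide 13? 13 = 5 x 2 + 3, so no.

By the theorem on linear Diophantine equations, 10a + 5b = 13 has integer solutions if and only if gcd(10, 5) divides 13. Since 5 does not divide 13, no solutions exist.

No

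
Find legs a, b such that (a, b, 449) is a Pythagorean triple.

We need a² + b² = 449² = 201601.
Trying: 351² + 280² = 123201 + 78400 = 201601 ✓

(351, 280, 449)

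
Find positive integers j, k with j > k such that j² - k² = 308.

Factor: j² - k² = (j+k)(j-k) = 308.
We need two factors of 308 with the same parity.
Use j+k = 154 and j-k = 2 (product 154·2 = 308).
Adding: 2j = 156, so j = 78.
Subtracting: 2k = 152, so k = 76.
Check: 78² - 76² = 6084 - 5776 = 308 ✓

j = 78, k = 76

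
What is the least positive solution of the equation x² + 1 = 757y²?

We need x² = 757y² - 1. Try successive y:
y = 1: x² = 757·1² - 1 = 756, not a perfect square
y = 2: x² = 757·2² - 1 = 3027, not a perfect square
y = 3: x² = 757·3² - 1 = 6812, not a perfect square
...
y = 49769: x² = 757·49769² - 1 = 1875053694276 = 1369326² ✓
Check: 1369326² - 757·49769² = 1875053694276 - 1875053694277 = -1 ✓

x = 1369326, y = 49769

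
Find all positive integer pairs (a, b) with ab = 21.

The positive divisors of 21 are: 1, 3, 7, 21.
Each divisor d gives the pair (d, 21/d):
(1, 21), (3, 7), (7, 3), (21, 1)

(1, 21), (3, 7), (7, 3), (21, 1)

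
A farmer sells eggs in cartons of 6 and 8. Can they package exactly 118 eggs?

We need non-negative a, b with 6a + 8b = 118.
gcd(6, 8) = 2 divides 118.
Try a = 1: 8b = 118 - 6 = 112, so b = 14.
One way: 1 cartons of 6 and 14 cartons of 8.

Yes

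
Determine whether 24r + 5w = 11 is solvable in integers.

Step 1: Compute gcd(24, 5).
gcd(24, 5) = 1

Step 2: Check divisibility.
Does 1 divide 11? 11 = 1 x 11, so yes.

By the theorem on linear Diophantine equations, 24r + 5w = 11 has integer solutions if and only if gcd(24, 5) divides 11. Since 1 | 11, solutions exist.

Yes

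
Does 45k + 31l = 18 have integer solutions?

Step 1: Compute gcd(45, 31).
gcd(45, 31) = 1

Step 2: Check divisibility.
Does 1 divide 18? 18 = 1 x 18, so yes.

By the theorem on linear Diophantine equations, 45k + 31l = 18 has integer solutions if and only if gcd(45, 31) divides 18. Since 1 | 18, solutions exist.

Yes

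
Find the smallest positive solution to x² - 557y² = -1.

We need x² = 557y² - 1. Try successive y:
y = 1: x² = 557·1² - 1 = 556, not a perfect square
y = 2: x² = 557·2² - 1 = 2227, not a perfect square
y = 3: x² = 557·3² - 1 = 5012, not a perfect square
...
y = 5: x² = 557·5² - 1 = 13924 = 118² ✓
Check: 118² - 557·5² = 13924 - 13925 = -1 ✓

x = 118, y = 5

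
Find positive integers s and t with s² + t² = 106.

We need to find integers s, t > 0 such that s² + t² = 106.
Trying s = 5: t² = 106 - 5² = 106 - 25 = 81
t = 9
Check: 5² + 9² = 25 + 81 = 106 ✓

106 = 5² + 9²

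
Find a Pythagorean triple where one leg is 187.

We need the other leg and hypotenuse such that 187² + x² = c².
Take x = 84, c = 205: 187² + 84² = 34969 + 7056 = 42025 = 205² ✓
Triple: (187, 84, 205)

(187, 84, 205)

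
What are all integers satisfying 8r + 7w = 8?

Step 1: Compute gcd(8, 7) = 1.
Since 1 divides 8, solutions exist.

Step 2: Find a particular solution using extended Euclidean algorithm.
We get r₀ = 8, w₀ = -8.
Check: 8*8 + 7*-8 = 8 = 8 ✓

Step 3: Write the general solution.
r = 8 + (7/1)t = 8 + 7t
w = -8 - (8/1)t = -8 - 8t
for any integer t.

r = 8 + 7t, w = -8 - 8t for integer t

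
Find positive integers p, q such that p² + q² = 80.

Search for p with 80 - p² a perfect square.
p = 4: 80 - 4² = 80 - 16 = 64 = 8² ✓
So p = 4, q = 8.

p = 4, q = 8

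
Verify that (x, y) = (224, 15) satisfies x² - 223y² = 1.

Compute x² = 224² = 50176
Compute 223y² = 223·15² = 223·225 = 50175
x² - 223y² = 50176 - 50175 = 1
Since this equals 1, (224, 15) is a solution.

Yes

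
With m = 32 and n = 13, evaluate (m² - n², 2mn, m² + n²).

a = m² - n² = 1024 - 169 = 855
b = 2mn = 2·32·13 = 832
c = m² + n² = 1024 + 169 = 1193
Verify: 855² + 832² = 731025 + 692224 = 1423249 = 1193² ✓

(855, 832, 1193)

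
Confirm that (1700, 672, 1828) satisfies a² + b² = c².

Compute a² + b² = 1700² + 672² = 2890000 + 451584 = 3341584
Compute c² = 1828² = 3341584
Since 3341584 = 3341584, confirmed.

Yes, it is a Pythagorean triple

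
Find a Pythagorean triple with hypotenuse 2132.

We need a² + b² = 2132² = 4545424.
Trying: 1740² + 1232² = 3027600 + 1517824 = 4545424 ✓

(1740, 1232, 2132)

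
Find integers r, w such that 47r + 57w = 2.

Step 1: Check solvability.
gcd(47, 57) = 1
Since 1 divides 2, solutions exist.

Step 2: Apply extended Euclidean algorithm to find gcd.
We find integers such that 47*x0 + 57*y0 = 1

Step 3: Scale the particular solution.
Multiply by 2/1 = 2:
r = 34, w = -28

Step 4: Verify.
47*(34) + 57*(-28) = 2 = 2 ✓

r = 34, w = -28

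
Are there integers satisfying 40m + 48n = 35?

Step 1: Compute gcd(40, 48).
gcd(40, 48) = 8

Step 2: Check divisibility.
Does 8 divide 35? 35 = 8 x 4 + 3, so no.

By the theorem on linear Diophantine equations, 40m + 48n = 35 has integer solutions if and only if gcd(40, 48) divides 35. Since 8 does not divide 35, no solutions exist.

No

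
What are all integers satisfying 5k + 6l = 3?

Step 1: Compute gcd(5, 6) = 1.
Since 1 divides 3, solutions exist.

Step 2: Find a particular solution using extended Euclidean algorithm.
We get k₀ = -3, l₀ = 3.
Check: 5*-3 + 6*3 = 3 = 3 ✓

Step 3: Write the general solution.
k = -3 + (6/1)t = -3 + 6t
l = 3 - (5/1)t = 3 - 5t
for any integer t.

k = -3 + 6t, l = 3 - 5t for integer t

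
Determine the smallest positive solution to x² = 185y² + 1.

We seek the smallest positive integers (x, y) with x² - 185y² = 1, i.e., x² = 185y² + 1.
Try successive y values:
y = 1: x² = 185·1² + 1 = 186, not a perfect square
y = 2: x² = 185·2² + 1 = 741, not a perfect square
y = 3: x² = 185·3² + 1 = 1666, not a perfect square
... continuing the search (or via continued fractions) ...
y = 680: x² = 185·680² + 1 = 85544001, x = 9249 ✓

Verify: 9249² - 185·680² = 85544001 - 85544000 = 1 ✓

x = 9249, y = 680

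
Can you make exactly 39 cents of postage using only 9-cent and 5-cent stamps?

We need non-negative x, y with 9x + 5y = 39.
gcd(9, 5) = 1 divides 39, so integer solutions exist.
Search for a non-negative one: x = 1 gives 5y = 39 - 9 = 30, so y = 6.
Check: 9·1 + 5·6 = 39 ✓

Yes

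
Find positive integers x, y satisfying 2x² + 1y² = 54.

Try small values of x and check whether (54 - 2x²)/1 is a perfect square.
x = 5: 2·5² = 50, so 1y² = 54 - 50 = 4, giving y² = 4, y = 2.
Check: 2·5² + 1·2² = 50 + 4 = 54 ✓

x = 5, y = 2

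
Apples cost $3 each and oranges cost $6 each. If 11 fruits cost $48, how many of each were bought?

Let a = apples, o = oranges.
a + o = 11
3a + 6o = 48
Substitute o = 11 - a:
3a + 6(11 - a) = 48
(3 - 6)a = 48 - 66
-3a = -18
a = 6, o = 11 - 6 = 5

Apples: 6, Oranges: 5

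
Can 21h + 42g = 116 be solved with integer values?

Step 1: Compute gcd(21, 42).
gcd(21, 42) = 21

Step 2: Check divisibility.
Does 21 divide 116? 116 = 21 x 5 + 11, so no.

By the theorem on linear Diophantine equations, 21h + 42g = 116 has integer solutions if and only if gcd(21, 42) divides 116. Since 21 does not divide 116, no solutions exist.

No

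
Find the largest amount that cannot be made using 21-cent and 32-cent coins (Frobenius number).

For two coprime denominations a and b, the Frobenius number (largest value not representable as a non-negative combination) is ab - a - b.
Here gcd(21, 32) = 1, so they are coprime.
F(21, 32) = 21·32 - 21 - 32 = 672 - 53 = 619

619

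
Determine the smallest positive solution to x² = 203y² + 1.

We seek the smallest positive integers (x, y) with x² - 203y² = 1, i.e., x² = 203y² + 1.
Try successive y values:
y = 1: x² = 203·1² + 1 = 204, not a perfect square
y = 2: x² = 203·2² + 1 = 813, not a perfect square
y = 3: x² = 203·3² + 1 = 1828, not a perfect square
... continuing the search (or via continued fractions) ...
y = 4: x² = 203·4² + 1 = 3249, x = 57 ✓

Verify: 57² - 203·4² = 3249 - 3248 = 1 ✓

x = 57, y = 4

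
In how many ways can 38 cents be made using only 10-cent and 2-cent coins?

We need non-negative integers (x, y) with 10x + 2y = 38.
For each x from 0 to 3, check if (38 - 10x) is a non-negative multiple of 2.
Solutions (x, y): (0,19), (1,14), (2,9), (3,4)
Count: 4

4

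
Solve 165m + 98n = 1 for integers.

Step 1: Check solvability.
gcd(165, 98) = 1
Since 1 divides 1, solutions exist.

Step 2: Apply extended Euclidean algorithm to find gcd.
We find integers such that 165*x0 + 98*y0 = 1

Step 3: Scale the particular solution.
Multiply by 1/1 = 1:
m = -19, n = 32

Step 4: Verify.
165*(-19) + 98*(32) = 1 = 1 ✓

m = -19, n = 32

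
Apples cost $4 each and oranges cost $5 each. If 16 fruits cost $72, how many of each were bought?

Let a = apples, o = oranges.
a + o = 16
4a + 5o = 72
Substitute o = 16 - a:
4a + 5(16 - a) = 72
(4 - 5)a = 72 - 80
-1a = -8
a = 8, o = 16 - 8 = 8

Apples: 8, Oranges: 8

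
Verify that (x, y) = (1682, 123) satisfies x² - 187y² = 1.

Compute x² = 1682² = 2829124
Compute 187y² = 187·123² = 187·15129 = 2829123
x² - 187y² = 2829124 - 2829123 = 1
Since this equals 1, (1682, 123) is a solution.

Yes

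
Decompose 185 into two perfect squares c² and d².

We need to find integers c, d > 0 such that c² + d² = 185.
Trying c = 4: d² = 185 - 4² = 185 - 16 = 169
d = 13
Check: 4² + 13² = 16 + 169 = 185 ✓

185 = 4² + 13²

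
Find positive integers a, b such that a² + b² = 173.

Search for a with 173 - a² a perfect square.
a = 2: 173 - 2² = 173 - 4 = 169 = 13² ✓
So a = 2, b = 13.

a = 2, b = 13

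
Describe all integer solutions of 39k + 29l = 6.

Step 1: Compute gcd(39, 29) = 1.
Since 1 divides 6, solutions exist.

Step 2: Find a particular solution using extended Euclidean algorithm.
We get k₀ = 18, l₀ = -24.
Check: 39*18 + 29*-24 = 6 = 6 ✓

Step 3: Write the general solution.
k = 18 + (29/1)t = 18 + 29t
l = -24 - (39/1)t = -24 - 39t
for any integer t.

k = 18 + 29t, l = -24 - 39t for integer t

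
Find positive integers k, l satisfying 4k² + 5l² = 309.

Try small values of k and check whether (309 - 4k²)/5 is a perfect square.
k = 4: 4·4² = 64, so 5l² = 309 - 64 = 245, giving l² = 49, l = 7.
Check: 4·4² + 5·7² = 64 + 245 = 309 ✓

k = 4, l = 7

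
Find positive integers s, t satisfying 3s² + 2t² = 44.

Try small values of s and check whether (44 - 3s²)/2 is a perfect square.
s = 2: 3·2² = 12, so 2t² = 44 - 12 = 32, giving t² = 16, t = 4.
Check: 3·2² + 2·4² = 12 + 32 = 44 ✓

s = 2, t = 4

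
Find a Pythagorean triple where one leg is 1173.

We need the other leg and hypotenuse such that 1173² + x² = c².
Take x = 360, c = 1227: 1173² + 360² = 1375929 + 129600 = 1505529 = 1227² ✓
Triple: (1173, 360, 1227)

(1173, 360, 1227)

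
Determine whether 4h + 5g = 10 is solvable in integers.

Step 1: Compute gcd(4, 5).
gcd(4, 5) = 1

Step 2: Check divisibility.
Does 1 divide 10? 10 = 1 x 10, so yes.

By the theorem on linear Diophantine equations, 4h + 5g = 10 has integer solutions if and only if gcd(4, 5) divides 10. Since 1 | 10, solutions exist.

Yes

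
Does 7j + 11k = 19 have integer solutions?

Step 1: Compute gcd(7, 11).
gcd(7, 11) = 1

Step 2: Check divisibility.
Does 1 divide 19? 19 = 1 x 19, so yes.

By the theorem on linear Diophantine equations, 7j + 11k = 19 has integer solutions if and only if gcd(7, 11) divides 19. Since 1 | 19, solutions exist.

Yes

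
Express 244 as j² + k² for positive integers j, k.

We need to find integers j, k > 0 such that j² + k² = 244.
Trying j = 10: k² = 244 - 10² = 244 - 100 = 144
k = 12
Check: 10² + 12² = 100 + 144 = 244 ✓

244 = 10² + 12²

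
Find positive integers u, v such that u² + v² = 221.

Search for u with 221 - u² a perfect square.
u = 5: 221 - 5² = 221 - 25 = 196 = 14² ✓
So u = 5, v = 14.

u = 5, v = 14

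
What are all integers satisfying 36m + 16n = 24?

Step 1: Compute gcd(36, 16) = 4.
Since 4 divides 24, solutions exist.

Step 2: Find a particular solution using extended Euclidean algorithm.
We get m₀ = 6, n₀ = -12.
Check: 36*6 + 16*-12 = 24 = 24 ✓

Step 3: Write the general solution.
m = 6 + (16/4)t = 6 + 4t
n = -12 - (36/4)t = -12 - 9t
for any integer t.

m = 6 + 4t, n = -12 - 9t for integer t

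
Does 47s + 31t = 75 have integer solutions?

Step 1: Compute gcd(47, 31).
gcd(47, 31) = 1

Step 2: Check divisibility.
Does 1 divide 75? 75 = 1 x 75, so yes.

By the theorem on linear Diophantine equations, 47s + 31t = 75 has integer solutions if and only if gcd(47, 31) divides 75. Since 1 | 75, solutions exist.

Yes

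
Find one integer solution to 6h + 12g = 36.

Step 1: Check solvability.
gcd(6, 12) = 6
Since 6 divides 36, solutions exist.

Step 2: Apply extended Euclidean algorithm to find gcd.
We find integers such that 6*x0 + 12*y0 = 6

Step 3: Scale the particular solution.
Multiply by 36/6 = 6:
h = 6, g = 0

Step 4: Verify.
6*(6) + 12*(0) = 36 = 36 ✓

h = 6, g = 0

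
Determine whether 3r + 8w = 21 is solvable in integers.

Step 1: Compute gcd(3, 8).
gcd(3, 8) = 1

Step 2: Check divisibility.
Does 1 divide 21? 21 = 1 x 21, so yes.

By the theorem on linear Diophantine equations, 3r + 8w = 21 has integer solutions if and only if gcd(3, 8) divides 21. Since 1 | 21, solutions exist.

Yes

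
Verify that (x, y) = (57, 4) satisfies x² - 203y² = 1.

Compute x² = 57² = 3249
Compute 203y² = 203·4² = 203·16 = 3248
x² - 203y² = 3249 - 3248 = 1
Since this equals 1, (57, 4) is a solution.

Yes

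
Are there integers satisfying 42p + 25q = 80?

Step 1: Compute gcd(42, 25).
gcd(42, 25) = 1

Step 2: Check divisibility.
Does 1 divide 80? 80 = 1 x 80, so yes.

By the theorem on linear Diophantine equations, 42p + 25q = 80 has integer solutions if and only if gcd(42, 25) divides 80. Since 1 | 80, solutions exist.

Yes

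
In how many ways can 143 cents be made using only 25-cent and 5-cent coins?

We need non-negative integers (x, y) with 25x + 5y = 143.
For each x from 0 to 5, check if (143 - 25x) is a non-negative multiple of 5.
Solutions (x, y): none
Count: 0

0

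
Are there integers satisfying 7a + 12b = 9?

Step 1: Compute gcd(7, 12).
gcd(7, 12) = 1

Step 2: Check divisibility.
Does 1 divide 9? 9 = 1 x 9, so yes.

By the theorem on linear Diophantine equations, 7a + 12b = 9 has integer solutions if and only if gcd(7, 12) divides 9. Since 1 | 9, solutions exist.

Yes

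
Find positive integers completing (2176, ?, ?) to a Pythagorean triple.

We need the other leg and hypotenuse such that 2176² + x² = c².
Take x = 132, c = 2180: 2176² + 132² = 4734976 + 17424 = 4752400 = 2180² ✓
Triple: (132, 2176, 2180)

(132, 2176, 2180)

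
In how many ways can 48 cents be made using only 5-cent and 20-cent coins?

We need non-negative integers (x, y) with 5x + 20y = 48.
For each x from 0 to 9, check if (48 - 5x) is a non-negative multiple of 20.
Solutions (x, y): none
Count: 0

0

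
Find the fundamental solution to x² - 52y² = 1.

We seek the smallest positive integers (x, y) with x² - 52y² = 1, i.e., x² = 52y² + 1.
Try successive y values:
y = 1: x² = 52·1² + 1 = 53, not a perfect square
y = 2: x² = 52·2² + 1 = 209, not a perfect square
y = 3: x² = 52·3² + 1 = 469, not a perfect square
... continuing the search (or via continued fractions) ...
y = 90: x² = 52·90² + 1 = 421201, x = 649 ✓

Verify: 649² - 52·90² = 421201 - 421200 = 1 ✓

x = 649, y = 90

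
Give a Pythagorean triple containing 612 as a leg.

We need the other leg and hypotenuse such that 612² + x² = c².
Take x = 35, c = 613: 612² + 35² = 374544 + 1225 = 375769 = 613² ✓
Triple: (35, 612, 613)

(35, 612, 613)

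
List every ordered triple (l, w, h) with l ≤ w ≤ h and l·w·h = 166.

Iterate l from 1 to ⌊166^(1/3)⌋. For each l dividing 166, iterate w ≥ l with w dividing 166/l, and set h = 166/(l·w).
Triples found (2): (1×1×166), (1×2×83)

(1×1×166), (1×2×83)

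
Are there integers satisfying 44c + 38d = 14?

Step 1: Compute gcd(44, 38).
gcd(44, 38) = 2

Step 2: Check divisibility.
Does 2 divide 14? 14 = 2 x 7, so yes.

By the theorem on linear Diophantine equations, 44c + 38d = 14 has integer solutions if and only if gcd(44, 38) divides 14. Since 2 | 14, solutions exist.

Yes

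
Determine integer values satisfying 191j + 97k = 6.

Step 1: Check solvability.
gcd(191, 97) = 1
Since 1 divides 6, solutions exist.

Step 2: Apply extended Euclidean algorithm to find gcd.
We find integers such that 191*x0 + 97*y0 = 1

Step 3: Scale the particular solution.
Multiply by 6/1 = 6:
j = 192, k = -378

Step 4: Verify.
191*(192) + 97*(-378) = 6 = 6 ✓

j = 192, k = -378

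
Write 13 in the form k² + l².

We need to find integers k, l > 0 such that k² + l² = 13.
Trying k = 2: l² = 13 - 2² = 13 - 4 = 9
l = 3
Check: 2² + 3² = 4 + 9 = 13 ✓

13 = 2² + 3²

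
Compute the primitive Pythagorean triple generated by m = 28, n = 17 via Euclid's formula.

a = m² - n² = 28² - 17² = 784 - 289 = 495
b = 2mn = 2·28·17 = 952
c = m² + n² = 784 + 289 = 1073
Verify: 495² + 952² = 245025 + 906304 = 1151329 = 1073² ✓

(495, 952, 1073)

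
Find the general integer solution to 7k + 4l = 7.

Step 1: Compute gcd(7, 4) = 1.
Since 1 divides 7, solutions exist.

Step 2: Find a particular solution using extended Euclidean algorithm.
We get k₀ = -7, l₀ = 14.
Check: 7*-7 + 4*14 = 7 = 7 ✓

Step 3: Write the general solution.
k = -7 + (4/1)t = -7 + 4t
l = 14 - (7/1)t = 14 - 7t
for any integer t.

k = -7 + 4t, l = 14 - 7t for integer t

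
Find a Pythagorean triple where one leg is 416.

We need the other leg and hypotenuse such that 416² + x² = c².
Take x = 87, c = 425: 416² + 87² = 173056 + 7569 = 180625 = 425² ✓
Triple: (87, 416, 425)

(87, 416, 425)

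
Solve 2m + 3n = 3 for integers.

Step 1: Check solvability.
gcd(2, 3) = 1
Since 1 divides 3, solutions exist.

Step 2: Apply extended Euclidean algorithm to find gcd.
We find integers such that 2*x0 + 3*y0 = 1

Step 3: Scale the particular solution.
Multiply by 3/1 = 3:
m = -3, n = 3

Step 4: Verify.
2*(-3) + 3*(3) = 3 = 3 ✓

m = -3, n = 3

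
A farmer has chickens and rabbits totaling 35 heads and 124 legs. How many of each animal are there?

Let c = chickens, r = rabbits.
Heads: c + r = 35
Legs: 2c + 4r = 124
From the first equation, c = 35 - r. Substitute:
2(35 - r) + 4r = 124
70 + 2r = 124
r = (124 - 70)/2 = 27
c = 35 - 27 = 8

Chickens: 8, Rabbits: 27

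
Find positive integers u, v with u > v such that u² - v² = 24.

Factor: u² - v² = (u+v)(u-v) = 24.
We need two factors of 24 with the same parity.
Use u+v = 12 and u-v = 2 (product 12·2 = 24).
Adding: 2u = 14, so u = 7.
Subtracting: 2v = 10, so v = 5.
Check: 7² - 5² = 49 - 25 = 24 ✓

u = 7, v = 5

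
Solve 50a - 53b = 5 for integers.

Step 1: Check solvability.
gcd(50, 53) = 1
Since 1 divides 5, solutions exist.

Step 2: Apply extended Euclidean algorithm to find gcd.
We find integers such that 50*x0 + 53*y0 = 1

Step 3: Scale the particular solution.
Multiply by 5/1 = 5:
a = -90, b = -85

Step 4: Verify.
50*(-90) - 53*(-85) = 5 = 5 ✓

a = -90, b = -85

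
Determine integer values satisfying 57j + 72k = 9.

Step 1: Check solvability.
gcd(57, 72) = 3
Since 3 divides 9, solutions exist.

Step 2: Apply extended Euclidean algorithm to find gcd.
We find integers such that 57*x0 + 72*y0 = 3

Step 3: Scale the particular solution.
Multiply by 9/3 = 3:
j = -15, k = 12

Step 4: Verify.
57*(-15) + 72*(12) = 9 = 9 ✓

j = -15, k = 12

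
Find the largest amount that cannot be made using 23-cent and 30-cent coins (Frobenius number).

For two coprime denominations a and b, the Frobenius number (largest value not representable as a non-negative combination) is ab - a - b.
Here gcd(23, 30) = 1, so they are coprime.
F(23, 30) = 23·30 - 23 - 30 = 690 - 53 = 637

637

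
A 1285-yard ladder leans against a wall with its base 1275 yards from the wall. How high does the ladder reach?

The ladder, wall, and ground form a right triangle with hypotenuse 1285 and one leg 1275.
By the Pythagorean theorem: h² = 1285² - 1275² = 1651225 - 1625625 = 25600
h = √25600 = 160 yards

160 yards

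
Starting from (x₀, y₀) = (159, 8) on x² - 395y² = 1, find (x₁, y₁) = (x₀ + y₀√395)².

Solutions to x² - Dy² = 1 are generated by powers of (x₀ + y₀√D).
The next solution satisfies x₁ + y₁√395 = (x₀ + y₀√395)², giving:
x₁ = x₀² + 395y₀² = 159² + 395·8² = 25281 + 25280 = 50561
y₁ = 2x₀y₀ = 2·159·8 = 2544

Verify: 50561² - 395·2544² = 2556414721 - 2556414720 = 1 ✓

x = 50561, y = 2544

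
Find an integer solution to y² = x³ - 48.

Try small integer x values and check whether x³ - 48 is a perfect square.
x = 28: x³ - 48 = 28³ - 48 = 21952 - 48 = 21904
Is 21904 a perfect square? 148² = 21904 ✓
So (x, y) = (28, 148) is a solution.

x = 28, y = 148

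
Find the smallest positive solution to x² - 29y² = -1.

We need x² = 29y² - 1. Try successive y:
y = 1: x² = 29·1² - 1 = 28, not a perfect square
y = 2: x² = 29·2² - 1 = 115, not a perfect square
y = 3: x² = 29·3² - 1 = 260, not a perfect square
...
y = 13: x² = 29·13² - 1 = 4900 = 70² ✓
Check: 70² - 29·13² = 4900 - 4901 = -1 ✓

x = 70, y = 13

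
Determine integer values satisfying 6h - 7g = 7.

Step 1: Check solvability.
gcd(6, 7) = 1
Since 1 divides 7, solutions exist.

Step 2: Apply extended Euclidean algorithm to find gcd.
We find integers such that 6*x0 + 7*y0 = 1

Step 3: Scale the particular solution.
Multiply by 7/1 = 7:
h = -7, g = -7

Step 4: Verify.
6*(-7) - 7*(-7) = 7 = 7 ✓

h = -7, g = -7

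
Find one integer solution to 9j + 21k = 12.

Step 1: Check solvability.
gcd(9, 21) = 3
Since 3 divides 12, solutions exist.

Step 2: Apply extended Euclidean algorithm to find gcd.
We find integers such that 9*x0 + 21*y0 = 3

Step 3: Scale the particular solution.
Multiply by 12/3 = 4:
j = -8, k = 4

Step 4: Verify.
9*(-8) + 21*(4) = 12 = 12 ✓

j = -8, k = 4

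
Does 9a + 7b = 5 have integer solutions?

Step 1: Compute gcd(9, 7).
gcd(9, 7) = 1

Step 2: Check divisibility.
Does 1 divide 5? 5 = 1 x 5, so yes.

By the theorem on linear Diophantine equations, 9a + 7b = 5 has integer solutions if and only if gcd(9, 7) divides 5. Since 1 | 5, solutions exist.

Yes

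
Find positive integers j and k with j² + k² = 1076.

We need to find integers j, k > 0 such that j² + k² = 1076.
Trying j = 20: k² = 1076 - 20² = 1076 - 400 = 676
k = 26
Check: 20² + 26² = 400 + 676 = 1076 ✓

1076 = 20² + 26²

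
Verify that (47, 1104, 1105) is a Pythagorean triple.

Compute a² + b² = 47² + 1104² = 2209 + 1218816 = 1221025
Compute c² = 1105² = 1221025
Since 1221025 = 1221025, confirmed.

Yes, it is a Pythagorean triple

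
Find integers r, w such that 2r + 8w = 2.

Step 1: Check solvability.
gcd(2, 8) = 2
Since 2 divides 2, solutions exist.

Step 2: Apply extended Euclidean algorithm to find gcd.
We find integers such that 2*x0 + 8*y0 = 2

Step 3: Scale the particular solution.
Multiply by 2/2 = 1:
r = 1, w = 0

Step 4: Verify.
2*(1) + 8*(0) = 2 = 2 ✓

r = 1, w = 0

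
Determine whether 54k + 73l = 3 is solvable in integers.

Step 1: Compute gcd(54, 73).
gcd(54, 73) = 1

Step 2: Check divisibility.
Does 1 divide 3? 3 = 1 x 3, so yes.

By the theorem on linear Diophantine equations, 54k + 73l = 3 has integer solutions if and only if gcd(54, 73) divides 3. Since 1 | 3, solutions exist.

Yes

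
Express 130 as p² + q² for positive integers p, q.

We need to find integers p, q > 0 such that p² + q² = 130.
Trying p = 3: q² = 130 - 3² = 130 - 9 = 121
q = 11
Check: 3² + 11² = 9 + 121 = 130 ✓

130 = 3² + 11²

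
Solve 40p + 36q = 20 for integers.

Step 1: Check solvability.
gcd(40, 36) = 4
Since 4 divides 20, solutions exist.

Step 2: Apply extended Euclidean algorithm to find gcd.
We find integers such that 40*x0 + 36*y0 = 4

Step 3: Scale the particular solution.
Multiply by 20/4 = 5:
p = 5, q = -5

Step 4: Verify.
40*(5) + 36*(-5) = 20 = 20 ✓

p = 5, q = -5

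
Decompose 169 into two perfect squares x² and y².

We need to find integers x, y > 0 such that x² + y² = 169.
Trying x = 5: y² = 169 - 5² = 169 - 25 = 144
y = 12
Check: 5² + 12² = 25 + 144 = 169 ✓

169 = 5² + 12²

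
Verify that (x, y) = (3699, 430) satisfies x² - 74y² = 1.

Compute x² = 3699² = 13682601
Compute 74y² = 74·430² = 74·184900 = 13682600
x² - 74y² = 13682601 - 13682600 = 1
Since this equals 1, (3699, 430) is a solution.

Yes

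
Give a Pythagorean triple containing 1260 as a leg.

We need the other leg and hypotenuse such that 1260² + x² = c².
Take x = 1375, c = 1865: 1260² + 1375² = 1587600 + 1890625 = 3478225 = 1865² ✓
Triple: (1375, 1260, 1865)

(1375, 1260, 1865)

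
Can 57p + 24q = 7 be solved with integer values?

Step 1: Compute gcd(57, 24).
gcd(57, 24) = 3

Step 2: Check divisibility.
Does 3 divide 7? 7 = 3 x 2 + 1, so no.

By the theorem on linear Diophantine equations, 57p + 24q = 7 has integer solutions if and only if gcd(57, 24) divides 7. Since 3 does not divide 7, no solutions exist.

No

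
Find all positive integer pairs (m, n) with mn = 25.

The positive divisors of 25 are: 1, 5, 25.
Each divisor d gives the pair (d, 25/d):
(1, 25), (5, 5), (25, 1)

(1, 25), (5, 5), (25, 1)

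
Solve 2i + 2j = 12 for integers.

Step 1: Check solvability.
gcd(2, 2) = 2
Since 2 divides 12, solutions exist.

Step 2: Apply extended Euclidean algorithm to find gcd.
We find integers such that 2*x0 + 2*y0 = 2

Step 3: Scale the particular solution.
Multiply by 12/2 = 6:
i = 0, j = 6

Step 4: Verify.
2*(0) + 2*(6) = 12 = 12 ✓

i = 0, j = 6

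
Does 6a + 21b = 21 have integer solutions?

Step 1: Compute gcd(6, 21).
gcd(6, 21) = 3

Step 2: Check divisibility.
Does 3 divide 21? 21 = 3 x 7, so yes.

By the theorem on linear Diophantine equations, 6a + 21b = 21 has integer solutions if and only if gcd(6, 21) divides 21. Since 3 | 21, solutions exist.

Yes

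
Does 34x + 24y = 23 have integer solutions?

Step 1: Compute gcd(34, 24).
gcd(34, 24) = 2

Step 2: Check divisibility.
Does 2 divide 23? 23 = 2 x 11 + 1, so no.

By the theorem on linear Diophantine equations, 34x + 24y = 23 has integer solutions if and only if gcd(34, 24) divides 23. Since 2 does not divide 23, no solutions exist.

No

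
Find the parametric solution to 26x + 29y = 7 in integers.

Step 1: Compute gcd(26, 29) = 1.
Since 1 divides 7, solutions exist.

Step 2: Find a particular solution using extended Euclidean algorithm.
We get x₀ = -70, y₀ = 63.
Check: 26*-70 + 29*63 = 7 = 7 ✓

Step 3: Write the general solution.
x = -70 + (29/1)t = -70 + 29t
y = 63 - (26/1)t = 63 - 26t
for any integer t.

x = -70 + 29t, y = 63 - 26t for integer t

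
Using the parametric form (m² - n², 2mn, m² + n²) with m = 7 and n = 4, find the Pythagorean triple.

a = m² - n² = 49 - 16 = 33
b = 2mn = 2·7·4 = 56
c = m² + n² = 49 + 16 = 65
Verify: 33² + 56² = 1089 + 3136 = 4225 = 65² ✓

(33, 56, 65)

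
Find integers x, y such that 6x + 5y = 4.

Step 1: Check solvability.
gcd(6, 5) = 1
Since 1 divides 4, solutions exist.

Step 2: Apply extended Euclidean algorithm to find gcd.
We find integers such that 6*x0 + 5*y0 = 1

Step 3: Scale the particular solution.
Multiply by 4/1 = 4:
x = 4, y = -4

Step 4: Verify.
6*(4) + 5*(-4) = 4 = 4 ✓

x = 4, y = -4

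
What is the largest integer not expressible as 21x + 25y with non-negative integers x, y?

For two coprime denominations a and b, the Frobenius number (largest value not representable as a non-negative combination) is ab - a - b.
Here gcd(21, 25) = 1, so they are coprime.
F(21, 25) = 21·25 - 21 - 25 = 525 - 46 = 479

479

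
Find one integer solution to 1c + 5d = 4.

Step 1: Check solvability.
gcd(1, 5) = 1
Since 1 divides 4, solutions exist.

Step 2: Apply extended Euclidean algorithm to find gcd.
We find integers such that 1*x0 + 5*y0 = 1

Step 3: Scale the particular solution.
Multiply by 4/1 = 4:
c = 4, d = 0

Step 4: Verify.
1*(4) + 5*(0) = 4 = 4 ✓

c = 4, d = 0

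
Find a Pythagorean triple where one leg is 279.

We need the other leg and hypotenuse such that 279² + x² = c².
Take x = 1428, c = 1455: 279² + 1428² = 77841 + 2039184 = 2117025 = 1455² ✓
Triple: (279, 1428, 1455)

(279, 1428, 1455)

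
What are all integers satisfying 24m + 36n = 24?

Step 1: Compute gcd(24, 36) = 12.
Since 12 divides 24, solutions exist.

Step 2: Find a particular solution using extended Euclidean algorithm.
We get m₀ = -2, n₀ = 2.
Check: 24*-2 + 36*2 = 24 = 24 ✓

Step 3: Write the general solution.
m = -2 + (36/12)t = -2 + 3t
n = 2 - (24/12)t = 2 - 2t
for any integer t.

m = -2 + 3t, n = 2 - 2t for integer t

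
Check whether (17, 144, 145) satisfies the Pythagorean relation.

Compute a² + b²:
17² + 144² = 289 + 20736 = 21025
Compute c²:
145² = 21025
Since 21025 = 21025, it is a Pythagorean triple.

Yes, it is a Pythagorean triple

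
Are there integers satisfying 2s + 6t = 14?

Step 1: Compute gcd(2, 6).
gcd(2, 6) = 2

Step 2: Check divisibility.
Does 2 divide 14? 14 = 2 x 7, so yes.

By the theorem on linear Diophantine equations, 2s + 6t = 14 has integer solutions if and only if gcd(2, 6) divides 14. Since 2 | 14, solutions exist.

Yes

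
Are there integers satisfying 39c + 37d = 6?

Step 1: Compute gcd(39, 37).
gcd(39, 37) = 1

Step 2: Check divisibility.
Does 1 divide 6? 6 = 1 x 6, so yes.

By the theorem on linear Diophantine equations, 39c + 37d = 6 has integer solutions if and only if gcd(39, 37) divides 6. Since 1 | 6, solutions exist.

Yes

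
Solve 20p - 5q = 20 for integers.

Step 1: Check solvability.
gcd(20, 5) = 5
Since 5 divides 20, solutions exist.

Step 2: Apply extended Euclidean algorithm to find gcd.
We find integers such that 20*x0 + 5*y0 = 5

Step 3: Scale the particular solution.
Multiply by 20/5 = 4:
p = 0, q = -4

Step 4: Verify.
20*(0) - 5*(-4) = 20 = 20 ✓

p = 0, q = -4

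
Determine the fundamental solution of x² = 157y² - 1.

We need x² = 157y² - 1. Try successive y:
y = 1: x² = 157·1² - 1 = 156, not a perfect square
y = 2: x² = 157·2² - 1 = 627, not a perfect square
y = 3: x² = 157·3² - 1 = 1412, not a perfect square
...
y = 385645: x² = 157·385645² - 1 = 23349364365924 = 4832118² ✓
Check: 4832118² - 157·385645² = 23349364365924 - 23349364365925 = -1 ✓

x = 4832118, y = 385645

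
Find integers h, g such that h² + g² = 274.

We need to find integers h, g > 0 such that h² + g² = 274.
Trying h = 7: g² = 274 - 7² = 274 - 49 = 225
g = 15
Check: 7² + 15² = 49 + 225 = 274 ✓

274 = 7² + 15²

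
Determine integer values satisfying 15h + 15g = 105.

Step 1: Check solvability.
gcd(15, 15) = 15
Since 15 divides 105, solutions exist.

Step 2: Apply extended Euclidean algorithm to find gcd.
We find integers such that 15*x0 + 15*y0 = 15

Step 3: Scale the particular solution.
Multiply by 105/15 = 7:
h = 0, g = 7

Step 4: Verify.
15*(0) + 15*(7) = 105 = 105 ✓

h = 0, g = 7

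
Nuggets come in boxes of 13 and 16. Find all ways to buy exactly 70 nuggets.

We need non-negative integers (x, y) with 13x + 16y = 70.
For each x in 0..5, check if 70 - 13x is a non-negative multiple of 16.
No x yields an integer y ≥ 0.

No solution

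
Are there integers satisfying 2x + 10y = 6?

Step 1: Compute gcd(2, 10).
gcd(2, 10) = 2

Step 2: Check divisibility.
Does 2 divide 6? 6 = 2 x 3, so yes.

By the theorem on linear Diophantine equations, 2x + 10y = 6 has integer solutions if and only if gcd(2, 10) divides 6. Since 2 | 6, solutions exist.

Yes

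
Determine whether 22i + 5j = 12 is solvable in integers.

Step 1: Compute gcd(22, 5).
gcd(22, 5) = 1

Step 2: Check divisibility.
Does 1 divide 12? 12 = 1 x 12, so yes.

By the theorem on linear Diophantine equations, 22i + 5j = 12 has integer solutions if and only if gcd(22, 5) divides 12. Since 1 | 12, solutions exist.

Yes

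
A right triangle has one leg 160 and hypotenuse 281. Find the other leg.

a² = c² - b² = 78961 - 25600 = 53361
a = 231

231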